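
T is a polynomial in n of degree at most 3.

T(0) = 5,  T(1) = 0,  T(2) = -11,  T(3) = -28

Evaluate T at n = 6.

-115

First differences: -5, -11, -17. Second differences: -6, -6.
Level-2 differences are constant, so T has degree 2.
Fitting a degree-2 polynomial gives T(n) = -3n² - 2n + 5.
Then T(6) = -115.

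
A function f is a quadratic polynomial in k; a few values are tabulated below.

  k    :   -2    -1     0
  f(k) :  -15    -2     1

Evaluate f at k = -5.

Write f(k) = ak² + bk + c; the 3 given values yield a linear system in the 3 coefficients.
Solving, f(k) = -5k² - 2k + 1.
Then f(-5) = -114.

-114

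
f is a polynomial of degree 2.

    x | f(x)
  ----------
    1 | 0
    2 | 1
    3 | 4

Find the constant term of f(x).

1

Write f(x) = ax² + bx + c; the 3 given values yield a linear system in the 3 coefficients.
Solving, f(x) = x² - 2x + 1.
The constant term is f(0) = 1.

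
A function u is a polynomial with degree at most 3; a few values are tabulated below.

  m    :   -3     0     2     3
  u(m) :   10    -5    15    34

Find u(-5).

Write u(m) = am³ + bm² + cm + d; the 4 given values yield a linear system in the 4 coefficients.
Solving, the leading coefficient vanishes, and u(m) = 3m² + 4m - 5.
Then u(-5) = 50.

50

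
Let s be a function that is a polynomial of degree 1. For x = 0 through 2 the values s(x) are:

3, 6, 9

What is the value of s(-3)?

First differences: 3, 3.
Level-1 differences are constant, so s has degree 1.
Fitting a degree-1 polynomial gives s(x) = 3x + 3.
Then s(-3) = -6.

-6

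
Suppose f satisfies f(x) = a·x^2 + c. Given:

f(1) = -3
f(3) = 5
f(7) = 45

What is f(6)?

32

From f(1) = -3 and f(3) = 5: 1a + c = -3 and 9a + c = 5.
Subtracting: 8a = 8, so a = 1; then c = -3 − 1·1 = -4.
So f(x) = 1x² − 4, and f(6) = 32.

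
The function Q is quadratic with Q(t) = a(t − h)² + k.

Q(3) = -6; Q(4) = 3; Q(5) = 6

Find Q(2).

First differences 9, 3; second difference -6 = 2a, so a = -3.
Expanding, the t-coefficient is −2ah = 6h; matching it to the data gives h = 5, and then k = 6.
So Q(t) = -3(t − 5)² + 6.
Q(2) = -3·(-3)² + 6 = -21.

-21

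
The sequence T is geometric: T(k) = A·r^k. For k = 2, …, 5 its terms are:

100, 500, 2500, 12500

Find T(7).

Consecutive ratio: 500/100 = 5, and 2500/500 = 5, so r = 5.
Then A·5^2 = 100 gives A = 4, and T(k) = 4·5^k.
T(7) = 4·5^7 = 312500.

312500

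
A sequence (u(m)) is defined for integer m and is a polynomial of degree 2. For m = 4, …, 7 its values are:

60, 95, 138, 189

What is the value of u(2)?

Write u(m) = am² + bm + c; the 4 given values yield a linear system in the 3 coefficients.
Solving, u(m) = 4m² - m.
Then u(2) = 14.

14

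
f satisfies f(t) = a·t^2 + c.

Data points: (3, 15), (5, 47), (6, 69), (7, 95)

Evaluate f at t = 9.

159

From f(3) = 15 and f(5) = 47: 9a + c = 15 and 25a + c = 47.
Subtracting: 16a = 32, so a = 2; then c = 15 − 2·9 = -3.
So f(t) = 2t² − 3, and f(9) = 159.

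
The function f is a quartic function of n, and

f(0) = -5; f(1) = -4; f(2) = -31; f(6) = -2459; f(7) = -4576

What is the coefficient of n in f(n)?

Write f(n) = an^4 + bn³ + cn² + dn + e; the 5 given values yield a linear system in the 5 coefficients.
Solving, f(n) = -2n^4 + n³ - 3n² + 5n - 5.
The coefficient of n is 5.

5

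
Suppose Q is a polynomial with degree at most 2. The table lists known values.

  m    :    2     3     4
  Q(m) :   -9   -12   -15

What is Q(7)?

Write Q(m) = am² + bm + c; the 3 given values yield a linear system in the 3 coefficients.
Solving, the leading coefficient vanishes, and Q(m) = -3m - 3.
Then Q(7) = -24.

-24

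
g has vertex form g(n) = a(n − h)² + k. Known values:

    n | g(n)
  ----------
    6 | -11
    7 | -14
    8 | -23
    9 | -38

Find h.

First differences -3, -9, -15; second difference -6 = 2a, so a = -3.
Expanding, the n-coefficient is −2ah = 6h; matching it to the data gives h = 6, and then k = -11.
So g(n) = -3(n − 6)² − 11.
Hence h = 6.

6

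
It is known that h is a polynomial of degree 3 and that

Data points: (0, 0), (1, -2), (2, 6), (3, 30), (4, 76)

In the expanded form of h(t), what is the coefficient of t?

First differences: -2, 8, 24, 46. Second differences: 10, 16, 22. Third differences: 6, 6.
Level-3 differences are constant, so h has degree 3.
Fitting a degree-3 polynomial gives h(t) = t³ + 2t² - 5t.
The coefficient of t is -5.

-5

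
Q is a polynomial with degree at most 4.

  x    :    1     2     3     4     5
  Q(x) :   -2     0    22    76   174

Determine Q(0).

4

Write Q(x) = ax^4 + bx³ + cx² + dx + e; the 5 given values yield a linear system in the 5 coefficients.
Solving, the leading coefficient vanishes, and Q(x) = 2x³ - 2x² - 6x + 4.
Then Q(0) = 4.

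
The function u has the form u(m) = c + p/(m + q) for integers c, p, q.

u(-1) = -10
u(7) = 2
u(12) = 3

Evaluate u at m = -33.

(u(m) − c)(m + q) = p for each data point; the three points give a linear system in c and q, then p follows.
Solving: c = 5, q = 3, p = -30, so u(m) = 5 − 30/(m + 3).
Then u(-33) = 5 − 30/(-30) = 6.

6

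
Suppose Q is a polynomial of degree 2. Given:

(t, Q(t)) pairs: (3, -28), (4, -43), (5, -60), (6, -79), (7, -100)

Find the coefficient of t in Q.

First differences: -15, -17, -19, -21. Second differences: -2, -2, -2.
Level-2 differences are constant, so Q has degree 2.
Fitting a degree-2 polynomial gives Q(t) = -t² - 8t + 5.
The coefficient of t is -8.

-8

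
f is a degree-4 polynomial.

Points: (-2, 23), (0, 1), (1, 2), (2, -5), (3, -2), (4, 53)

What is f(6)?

Write f(m) = am^4 + bm³ + cm² + dm + e; the 6 given values yield a linear system in the 5 coefficients.
Solving, f(m) = m^4 - 3m³ - 2m² + 5m + 1.
Then f(6) = 607.

607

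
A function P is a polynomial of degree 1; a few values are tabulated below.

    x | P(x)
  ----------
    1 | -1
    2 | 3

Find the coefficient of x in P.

4

Write P(x) = ax + b; the 2 given values yield a linear system in the 2 coefficients.
Solving, P(x) = 4x - 5.
The coefficient of x is 4.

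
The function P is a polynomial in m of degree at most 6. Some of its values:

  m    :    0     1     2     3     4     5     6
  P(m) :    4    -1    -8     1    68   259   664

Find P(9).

First differences: -5, -7, 9, 67, 191, 405. Second differences: -2, 16, 58, 124, 214. Third differences: 18, 42, 66, 90. Fourth differences: 24, 24, 24.
Level-4 differences are constant, so P has degree 4.
Fitting a degree-4 polynomial gives P(m) = m^4 - 3m³ + m² - 4m + 4.
Then P(9) = 4423.

4423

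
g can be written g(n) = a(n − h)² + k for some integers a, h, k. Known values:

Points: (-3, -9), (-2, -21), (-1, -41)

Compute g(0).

-69

First differences -12, -20; second difference -8 = 2a, so a = -4.
Expanding, the n-coefficient is −2ah = 8h; matching it to the data gives h = -4, and then k = -5.
So g(n) = -4(n + 4)² − 5.
g(0) = -4·4² − 5 = -69.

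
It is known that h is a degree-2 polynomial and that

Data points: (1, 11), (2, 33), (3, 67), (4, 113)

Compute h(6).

First differences: 22, 34, 46. Second differences: 12, 12.
Level-2 differences are constant, so h has degree 2.
Fitting a degree-2 polynomial gives h(m) = 6m² + 4m + 1.
Then h(6) = 241.

241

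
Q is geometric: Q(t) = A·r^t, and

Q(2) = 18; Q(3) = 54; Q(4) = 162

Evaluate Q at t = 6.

1458

Consecutive ratio: 54/18 = 3, and 162/54 = 3, so r = 3.
Then A·3^2 = 18 gives A = 2, and Q(t) = 2·3^t.
Q(6) = 2·3^6 = 1458.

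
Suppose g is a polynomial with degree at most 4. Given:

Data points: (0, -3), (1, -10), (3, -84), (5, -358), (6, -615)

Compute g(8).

-1459

Write g(k) = ak^4 + bk³ + ck² + dk + e; the 5 given values yield a linear system in the 5 coefficients.
Solving, the leading coefficient vanishes, and g(k) = -3k³ + 2k² - 6k - 3.
Then g(8) = -1459.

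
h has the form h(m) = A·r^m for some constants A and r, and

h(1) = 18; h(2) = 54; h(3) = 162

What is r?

3

Consecutive ratio: 54/18 = 3, and 162/54 = 3, so r = 3.
Then A·3^1 = 18 gives A = 6, and h(m) = 6·3^m.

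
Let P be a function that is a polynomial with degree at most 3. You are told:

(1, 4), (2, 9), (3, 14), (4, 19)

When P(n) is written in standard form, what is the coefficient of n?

5

First differences: 5, 5, 5.
Level-1 differences are constant, so P has degree 1.
Fitting a degree-1 polynomial gives P(n) = 5n - 1.
The coefficient of n is 5.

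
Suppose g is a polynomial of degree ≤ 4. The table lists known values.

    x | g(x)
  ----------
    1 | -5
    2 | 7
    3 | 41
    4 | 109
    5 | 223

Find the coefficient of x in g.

First differences: 12, 34, 68, 114. Second differences: 22, 34, 46. Third differences: 12, 12.
Level-3 differences are constant, so g has degree 3.
Fitting a degree-3 polynomial gives g(x) = 2x³ - x² + x - 7.
The coefficient of x is 1.

1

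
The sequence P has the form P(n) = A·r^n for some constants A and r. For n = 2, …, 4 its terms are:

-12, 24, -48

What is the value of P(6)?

Consecutive ratio: 24/(-12) = -2, and -48/24 = -2, so r = -2.
Then A·(-2)^2 = -12 gives A = -3, and P(n) = -3·(-2)^n.
P(6) = -3·(-2)^6 = -192.

-192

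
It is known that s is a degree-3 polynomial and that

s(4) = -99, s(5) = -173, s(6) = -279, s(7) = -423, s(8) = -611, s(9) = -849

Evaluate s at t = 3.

-51

First differences: -74, -106, -144, -188, -238. Second differences: -32, -38, -44, -50. Third differences: -6, -6, -6.
Level-3 differences are constant, so s has degree 3.
Fitting a degree-3 polynomial gives s(t) = -t³ - t² - 4t - 3.
Then s(3) = -51.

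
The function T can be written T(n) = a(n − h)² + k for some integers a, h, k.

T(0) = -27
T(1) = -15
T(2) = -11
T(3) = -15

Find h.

First differences 12, 4, -4; second difference -8 = 2a, so a = -4.
Expanding, the n-coefficient is −2ah = 8h; matching it to the data gives h = 2, and then k = -11.
So T(n) = -4(n − 2)² − 11.
Hence h = 2.

2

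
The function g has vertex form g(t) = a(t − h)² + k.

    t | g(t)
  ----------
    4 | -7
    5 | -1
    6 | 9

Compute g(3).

-9

First differences 6, 10; second difference 4 = 2a, so a = 2.
Expanding, the t-coefficient is −2ah = -4h; matching it to the data gives h = 3, and then k = -9.
So g(t) = 2(t − 3)² − 9.
g(3) = 2·0² − 9 = -9.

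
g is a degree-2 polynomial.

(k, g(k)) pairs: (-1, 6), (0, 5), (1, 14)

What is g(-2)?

Write g(k) = ak² + bk + c; the 3 given values yield a linear system in the 3 coefficients.
Solving, g(k) = 5k² + 4k + 5.
Then g(-2) = 17.

17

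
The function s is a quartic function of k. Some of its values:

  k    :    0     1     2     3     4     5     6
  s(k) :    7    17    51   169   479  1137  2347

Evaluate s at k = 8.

First differences: 10, 34, 118, 310, 658, 1210. Second differences: 24, 84, 192, 348, 552. Third differences: 60, 108, 156, 204. Fourth differences: 48, 48, 48.
Level-4 differences are constant, so s has degree 4.
Fitting a degree-4 polynomial gives s(k) = 2k^4 - 2k³ + 4k² + 6k + 7.
Then s(8) = 7479.

7479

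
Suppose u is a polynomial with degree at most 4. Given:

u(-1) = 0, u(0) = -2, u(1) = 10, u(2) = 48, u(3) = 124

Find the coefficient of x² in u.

First differences: -2, 12, 38, 76. Second differences: 14, 26, 38. Third differences: 12, 12.
Level-3 differences are constant, so u has degree 3.
Fitting a degree-3 polynomial gives u(x) = 2x³ + 7x² + 3x - 2.
The coefficient of x² is 7.

7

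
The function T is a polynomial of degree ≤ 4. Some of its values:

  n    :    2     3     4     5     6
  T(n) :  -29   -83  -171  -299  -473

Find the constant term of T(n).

Write T(n) = an^4 + bn³ + cn² + dn + e; the 5 given values yield a linear system in the 5 coefficients.
Solving, the leading coefficient vanishes, and T(n) = -n³ - 8n² + 5n + 1.
The constant term is T(0) = 1.

1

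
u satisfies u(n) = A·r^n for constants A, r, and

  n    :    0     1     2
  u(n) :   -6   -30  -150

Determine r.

Consecutive ratio: -30/(-6) = 5, and -150/(-30) = 5, so r = 5.
Then A·5^0 = -6 gives A = -6, and u(n) = -6·5^n.

5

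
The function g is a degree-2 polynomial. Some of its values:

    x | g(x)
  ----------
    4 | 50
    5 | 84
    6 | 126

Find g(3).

24

Write g(x) = ax² + bx + c; the 3 given values yield a linear system in the 3 coefficients.
Solving, g(x) = 4x² - 2x - 6.
Then g(3) = 24.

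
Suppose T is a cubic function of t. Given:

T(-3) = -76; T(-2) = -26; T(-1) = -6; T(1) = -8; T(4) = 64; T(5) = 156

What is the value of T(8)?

804

Write T(t) = at³ + bt² + ct + d; the 6 given values yield a linear system in the 4 coefficients.
Solving, T(t) = 2t³ - 3t² - 3t - 4.
Then T(8) = 804.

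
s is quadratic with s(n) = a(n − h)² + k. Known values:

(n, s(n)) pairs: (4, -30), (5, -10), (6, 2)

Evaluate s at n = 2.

First differences 20, 12; second difference -8 = 2a, so a = -4.
Expanding, the n-coefficient is −2ah = 8h; matching it to the data gives h = 7, and then k = 6.
So s(n) = -4(n − 7)² + 6.
s(2) = -4·(-5)² + 6 = -94.

-94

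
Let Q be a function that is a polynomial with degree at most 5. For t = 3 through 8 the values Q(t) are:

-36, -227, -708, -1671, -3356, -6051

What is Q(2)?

Write Q(t) = at^5 + bt^4 + ct³ + dt² + et + p; the 6 given values yield a linear system in the 6 coefficients.
Solving, the leading coefficient vanishes, and Q(t) = -2t^4 + 4t³ + t² + 4t - 3.
Then Q(2) = 9.

9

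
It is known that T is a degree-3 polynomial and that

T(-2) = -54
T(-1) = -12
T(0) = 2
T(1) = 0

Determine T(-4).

Write T(n) = an³ + bn² + cn + d; the 4 given values yield a linear system in the 4 coefficients.
Solving, T(n) = 2n³ - 8n² + 4n + 2.
Then T(-4) = -270.

-270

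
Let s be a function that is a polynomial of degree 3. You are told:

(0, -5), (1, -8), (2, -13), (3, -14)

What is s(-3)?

-68

Write s(n) = an³ + bn² + cn + d; the 4 given values yield a linear system in the 4 coefficients.
Solving, s(n) = n³ - 4n² - 5.
Then s(-3) = -68.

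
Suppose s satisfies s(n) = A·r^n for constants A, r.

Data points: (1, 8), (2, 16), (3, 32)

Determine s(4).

64

Consecutive ratio: 16/8 = 2, and 32/16 = 2, so r = 2.
Then A·2^1 = 8 gives A = 4, and s(n) = 4·2^n.
s(4) = 4·2^4 = 64.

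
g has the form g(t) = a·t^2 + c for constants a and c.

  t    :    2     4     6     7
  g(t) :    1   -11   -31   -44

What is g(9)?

From g(2) = 1 and g(4) = -11: 4a + c = 1 and 16a + c = -11.
Subtracting: 12a = -12, so a = -1; then c = 1 − (-1)·4 = 5.
So g(t) = -1t² + 5, and g(9) = -76.

-76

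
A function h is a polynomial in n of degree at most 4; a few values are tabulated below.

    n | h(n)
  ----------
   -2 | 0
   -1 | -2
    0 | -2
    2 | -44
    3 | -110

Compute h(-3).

Write h(n) = an^4 + bn³ + cn² + dn + e; the 5 given values yield a linear system in the 5 coefficients.
Solving, the leading coefficient vanishes, and h(n) = -2n³ - 5n² - 3n - 2.
Then h(-3) = 16.

16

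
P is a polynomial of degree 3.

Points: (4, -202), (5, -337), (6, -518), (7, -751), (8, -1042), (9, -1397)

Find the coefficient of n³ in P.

First differences: -135, -181, -233, -291, -355. Second differences: -46, -52, -58, -64. Third differences: -6, -6, -6.
Level-3 differences are constant, so P has degree 3.
Fitting a degree-3 polynomial gives P(n) = -n³ - 8n² - 2n - 2.
The coefficient of n³ is -1.

-1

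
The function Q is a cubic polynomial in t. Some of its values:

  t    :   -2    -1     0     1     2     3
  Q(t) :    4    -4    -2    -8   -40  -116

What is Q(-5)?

First differences: -8, 2, -6, -32, -76. Second differences: 10, -8, -26, -44. Third differences: -18, -18, -18.
Level-3 differences are constant, so Q has degree 3.
Fitting a degree-3 polynomial gives Q(t) = -3t³ - 4t² + t - 2.
Then Q(-5) = 268.

268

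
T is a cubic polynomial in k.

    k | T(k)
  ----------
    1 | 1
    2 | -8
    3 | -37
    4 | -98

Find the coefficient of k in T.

Write T(k) = ak³ + bk² + ck + d; the 4 given values yield a linear system in the 4 coefficients.
Solving, T(k) = -2k³ + 2k² - k + 2.
The coefficient of k is -1.

-1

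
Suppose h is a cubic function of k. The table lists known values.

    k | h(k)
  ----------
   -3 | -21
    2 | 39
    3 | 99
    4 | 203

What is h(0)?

3

Write h(k) = ak³ + bk² + ck + d; the 4 given values yield a linear system in the 4 coefficients.
Solving, h(k) = 2k³ + 4k² + 2k + 3.
The constant term is h(0) = 3.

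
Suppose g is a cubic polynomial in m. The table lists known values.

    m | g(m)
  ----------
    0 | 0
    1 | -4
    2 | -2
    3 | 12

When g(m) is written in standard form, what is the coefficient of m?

Write g(m) = am³ + bm² + cm + d; the 4 given values yield a linear system in the 4 coefficients.
Solving, g(m) = m³ - 5m.
The coefficient of m is -5.

-5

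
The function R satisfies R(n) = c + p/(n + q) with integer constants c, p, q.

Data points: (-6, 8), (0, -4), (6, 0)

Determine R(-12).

4

(R(n) − c)(n + q) = p for each data point; the three points give a linear system in c and q, then p follows.
Solving: c = 2, q = 3, p = -18, so R(n) = 2 − 18/(n + 3).
Then R(-12) = 2 − 18/(-9) = 4.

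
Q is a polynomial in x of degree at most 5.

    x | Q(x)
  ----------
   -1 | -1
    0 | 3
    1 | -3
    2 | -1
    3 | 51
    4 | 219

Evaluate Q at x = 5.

First differences: 4, -6, 2, 52, 168. Second differences: -10, 8, 50, 116. Third differences: 18, 42, 66. Fourth differences: 24, 24.
Level-4 differences are constant, so Q has degree 4.
Extending the table by one column gives the next first difference 374, so Q(5) = 219 + 374 = 593.

593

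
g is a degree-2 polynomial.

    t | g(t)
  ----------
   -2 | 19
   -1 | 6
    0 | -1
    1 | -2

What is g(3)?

First differences: -13, -7, -1. Second differences: 6, 6.
Level-2 differences are constant, so g has degree 2.
Fitting a degree-2 polynomial gives g(t) = 3t² - 4t - 1.
Then g(3) = 14.

14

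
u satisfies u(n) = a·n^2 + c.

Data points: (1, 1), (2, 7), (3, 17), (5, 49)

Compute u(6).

From u(1) = 1 and u(2) = 7: 1a + c = 1 and 4a + c = 7.
Subtracting: 3a = 6, so a = 2; then c = 1 − 2·1 = -1.
So u(n) = 2n² − 1, and u(6) = 71.

71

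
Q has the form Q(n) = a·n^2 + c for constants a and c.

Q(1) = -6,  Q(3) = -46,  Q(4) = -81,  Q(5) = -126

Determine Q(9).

-406

From Q(1) = -6 and Q(3) = -46: 1a + c = -6 and 9a + c = -46.
Subtracting: 8a = -40, so a = -5; then c = -6 − (-5)·1 = -1.
So Q(n) = -5n² − 1, and Q(9) = -406.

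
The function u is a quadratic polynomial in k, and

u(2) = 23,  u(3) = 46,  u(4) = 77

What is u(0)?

Write u(k) = ak² + bk + c; the 3 given values yield a linear system in the 3 coefficients.
Solving, u(k) = 4k² + 3k + 1.
The constant term is u(0) = 1.

1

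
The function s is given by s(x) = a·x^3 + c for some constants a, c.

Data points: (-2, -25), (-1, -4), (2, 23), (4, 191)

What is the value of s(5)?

374

From s(-2) = -25 and s(-1) = -4: -8a + c = -25 and -1a + c = -4.
Subtracting: 7a = 21, so a = 3; then c = -25 − 3·(-8) = -1.
So s(x) = 3x³ − 1, and s(5) = 374.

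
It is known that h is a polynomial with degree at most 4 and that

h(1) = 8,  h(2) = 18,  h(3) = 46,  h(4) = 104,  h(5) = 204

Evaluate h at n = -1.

-6

Write h(n) = an^4 + bn³ + cn² + dn + e; the 5 given values yield a linear system in the 5 coefficients.
Solving, the leading coefficient vanishes, and h(n) = 2n³ - 3n² + 5n + 4.
Then h(-1) = -6.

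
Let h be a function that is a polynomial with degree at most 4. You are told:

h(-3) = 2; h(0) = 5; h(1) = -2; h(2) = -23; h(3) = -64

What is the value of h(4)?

Write h(k) = ak^4 + bk³ + ck² + dk + e; the 5 given values yield a linear system in the 5 coefficients.
Solving, the leading coefficient vanishes, and h(k) = -k³ - 4k² - 2k + 5.
Then h(4) = -131.

-131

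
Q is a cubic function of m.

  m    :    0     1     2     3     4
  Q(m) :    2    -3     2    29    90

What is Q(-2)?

First differences: -5, 5, 27, 61. Second differences: 10, 22, 34. Third differences: 12, 12.
Level-3 differences are constant, so Q has degree 3.
Fitting a degree-3 polynomial gives Q(m) = 2m³ - m² - 6m + 2.
Then Q(-2) = -6.

-6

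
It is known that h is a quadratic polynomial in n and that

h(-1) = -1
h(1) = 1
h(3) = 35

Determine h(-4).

56

Write h(n) = an² + bn + c; the 3 given values yield a linear system in the 3 coefficients.
Solving, h(n) = 4n² + n - 4.
Then h(-4) = 56.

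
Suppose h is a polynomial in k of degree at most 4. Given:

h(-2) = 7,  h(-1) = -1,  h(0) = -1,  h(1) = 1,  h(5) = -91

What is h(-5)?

Write h(k) = ak^4 + bk³ + ck² + dk + e; the 5 given values yield a linear system in the 5 coefficients.
Solving, the leading coefficient vanishes, and h(k) = -k³ + k² + 2k - 1.
Then h(-5) = 139.

139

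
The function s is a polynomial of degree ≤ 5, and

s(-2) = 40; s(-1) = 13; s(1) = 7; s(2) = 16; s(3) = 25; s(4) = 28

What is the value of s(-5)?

Write s(x) = ax^5 + bx^4 + cx³ + dx² + ex + p; the 6 given values yield a linear system in the 6 coefficients.
Solving, the top 2 coefficients vanish, and s(x) = -x³ + 6x² - 2x + 4.
Then s(-5) = 289.

289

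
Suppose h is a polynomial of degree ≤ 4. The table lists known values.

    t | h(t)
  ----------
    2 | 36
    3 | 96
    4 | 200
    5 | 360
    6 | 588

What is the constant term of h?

First differences: 60, 104, 160, 228. Second differences: 44, 56, 68. Third differences: 12, 12.
Level-3 differences are constant, so h has degree 3.
Fitting a degree-3 polynomial gives h(t) = 2t³ + 4t² + 2t.
The constant term is h(0) = 0.

0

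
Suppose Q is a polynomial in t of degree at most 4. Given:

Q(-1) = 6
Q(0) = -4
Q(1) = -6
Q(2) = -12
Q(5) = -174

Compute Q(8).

Write Q(t) = at^4 + bt³ + ct² + dt + e; the 5 given values yield a linear system in the 5 coefficients.
Solving, the leading coefficient vanishes, and Q(t) = -2t³ + 4t² - 4t - 4.
Then Q(8) = -804.

-804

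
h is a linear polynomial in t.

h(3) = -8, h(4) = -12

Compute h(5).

-16

Write h(t) = at + b; the 2 given values yield a linear system in the 2 coefficients.
Solving, h(t) = -4t + 4.
Then h(5) = -16.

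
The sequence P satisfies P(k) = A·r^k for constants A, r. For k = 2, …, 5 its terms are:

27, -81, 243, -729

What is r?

-3

Consecutive ratio: -81/27 = -3, and 243/(-81) = -3, so r = -3.
Then A·(-3)^2 = 27 gives A = 3, and P(k) = 3·(-3)^k.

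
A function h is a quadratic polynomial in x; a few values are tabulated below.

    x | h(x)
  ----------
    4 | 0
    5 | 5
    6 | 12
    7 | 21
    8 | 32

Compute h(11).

77

First differences: 5, 7, 9, 11. Second differences: 2, 2, 2.
Level-2 differences are constant, so h has degree 2.
Fitting a degree-2 polynomial gives h(x) = x² - 4x.
Then h(11) = 77.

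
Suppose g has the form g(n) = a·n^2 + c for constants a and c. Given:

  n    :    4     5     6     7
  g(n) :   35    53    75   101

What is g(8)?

From g(4) = 35 and g(5) = 53: 16a + c = 35 and 25a + c = 53.
Subtracting: 9a = 18, so a = 2; then c = 35 − 2·16 = 3.
So g(n) = 2n² + 3, and g(8) = 131.

131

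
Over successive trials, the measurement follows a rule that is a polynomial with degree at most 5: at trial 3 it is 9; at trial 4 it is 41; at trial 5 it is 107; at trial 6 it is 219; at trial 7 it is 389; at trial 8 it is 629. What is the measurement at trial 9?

951

Write the value at x as T(x).
Write T(x) = ax^5 + bx^4 + cx³ + dx² + ex + p; the 6 given values yield a linear system in the 6 coefficients.
Solving, the top 2 coefficients vanish, and T(x) = 2x³ - 7x² + 7x - 3.
Then T(9) = 951.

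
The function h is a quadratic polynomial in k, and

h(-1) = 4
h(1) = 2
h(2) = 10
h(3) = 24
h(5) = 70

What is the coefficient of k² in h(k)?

3

Write h(k) = ak² + bk + c; the 5 given values yield a linear system in the 3 coefficients.
Solving, h(k) = 3k² - k.
The coefficient of k² is 3.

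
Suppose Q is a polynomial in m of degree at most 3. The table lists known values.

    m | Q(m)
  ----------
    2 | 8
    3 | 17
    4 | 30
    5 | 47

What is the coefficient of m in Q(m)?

Write Q(m) = am³ + bm² + cm + d; the 4 given values yield a linear system in the 4 coefficients.
Solving, the leading coefficient vanishes, and Q(m) = 2m² - m + 2.
The coefficient of m is -1.

-1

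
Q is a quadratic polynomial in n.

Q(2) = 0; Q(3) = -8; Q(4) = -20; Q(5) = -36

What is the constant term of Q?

4

First differences: -8, -12, -16. Second differences: -4, -4.
Level-2 differences are constant, so Q has degree 2.
Fitting a degree-2 polynomial gives Q(n) = -2n² + 2n + 4.
The constant term is Q(0) = 4.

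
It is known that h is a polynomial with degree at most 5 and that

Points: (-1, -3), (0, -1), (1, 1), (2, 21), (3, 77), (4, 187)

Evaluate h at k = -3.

-79

First differences: 2, 2, 20, 56, 110. Second differences: 0, 18, 36, 54. Third differences: 18, 18, 18.
Level-3 differences are constant, so h has degree 3.
Fitting a degree-3 polynomial gives h(k) = 3k³ - k - 1.
Then h(-3) = -79.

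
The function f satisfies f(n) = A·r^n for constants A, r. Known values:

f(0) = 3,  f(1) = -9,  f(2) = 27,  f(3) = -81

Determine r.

-3

Consecutive ratio: -9/3 = -3, and 27/(-9) = -3, so r = -3.
Then A·(-3)^0 = 3 gives A = 3, and f(n) = 3·(-3)^n.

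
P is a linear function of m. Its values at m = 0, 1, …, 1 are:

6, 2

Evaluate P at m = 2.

-2

Write P(m) = am + b; the 2 given values yield a linear system in the 2 coefficients.
Solving, P(m) = -4m + 6.
Then P(2) = -2.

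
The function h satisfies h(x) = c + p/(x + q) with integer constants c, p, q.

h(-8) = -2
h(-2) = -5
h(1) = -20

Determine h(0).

-10

(h(x) − c)(x + q) = p for each data point; the three points give a linear system in c and q, then p follows.
Solving: c = 0, q = -2, p = 20, so h(x) = 20/(x − 2).
Then h(0) = 0 + 20/(-2) = -10.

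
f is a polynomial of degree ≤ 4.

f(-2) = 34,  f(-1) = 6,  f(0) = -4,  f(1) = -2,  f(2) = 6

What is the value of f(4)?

16

First differences: -28, -10, 2, 8. Second differences: 18, 12, 6. Third differences: -6, -6.
Level-3 differences are constant, so f has degree 3.
Fitting a degree-3 polynomial gives f(t) = -t³ + 6t² - 3t - 4.
Then f(4) = 16.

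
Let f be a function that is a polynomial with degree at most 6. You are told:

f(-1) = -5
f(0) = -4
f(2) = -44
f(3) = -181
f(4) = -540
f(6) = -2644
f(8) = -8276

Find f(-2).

Write f(n) = an^6 + bn^5 + cn^4 + dn³ + en² + pn + q; the 7 given values yield a linear system in the 7 coefficients.
Solving, the top 2 coefficients vanish, and f(n) = -2n^4 - n² - 2n - 4.
Then f(-2) = -36.

-36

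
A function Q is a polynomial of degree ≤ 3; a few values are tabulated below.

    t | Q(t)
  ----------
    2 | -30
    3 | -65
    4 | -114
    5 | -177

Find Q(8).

Write Q(t) = at³ + bt² + ct + d; the 4 given values yield a linear system in the 4 coefficients.
Solving, the leading coefficient vanishes, and Q(t) = -7t² - 2.
Then Q(8) = -450.

-450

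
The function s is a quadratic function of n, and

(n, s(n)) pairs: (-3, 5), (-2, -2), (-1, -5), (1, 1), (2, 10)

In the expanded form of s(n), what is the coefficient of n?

Write s(n) = an² + bn + c; the 5 given values yield a linear system in the 3 coefficients.
Solving, s(n) = 2n² + 3n - 4.
The coefficient of n is 3.

3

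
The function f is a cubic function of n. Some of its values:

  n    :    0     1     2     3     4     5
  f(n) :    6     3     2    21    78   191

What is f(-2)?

-54

First differences: -3, -1, 19, 57, 113. Second differences: 2, 20, 38, 56. Third differences: 18, 18, 18.
Level-3 differences are constant, so f has degree 3.
Fitting a degree-3 polynomial gives f(n) = 3n³ - 8n² + 2n + 6.
Then f(-2) = -54.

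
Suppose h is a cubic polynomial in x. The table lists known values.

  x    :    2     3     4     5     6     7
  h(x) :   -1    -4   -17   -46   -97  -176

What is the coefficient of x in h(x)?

First differences: -3, -13, -29, -51, -79. Second differences: -10, -16, -22, -28. Third differences: -6, -6, -6.
Level-3 differences are constant, so h has degree 3.
Fitting a degree-3 polynomial gives h(x) = -x³ + 4x² - 4x - 1.
The coefficient of x is -4.

-4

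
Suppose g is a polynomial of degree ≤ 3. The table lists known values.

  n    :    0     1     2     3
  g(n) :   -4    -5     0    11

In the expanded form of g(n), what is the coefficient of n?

-4

First differences: -1, 5, 11. Second differences: 6, 6.
Level-2 differences are constant, so g has degree 2.
Fitting a degree-2 polynomial gives g(n) = 3n² - 4n - 4.
The coefficient of n is -4.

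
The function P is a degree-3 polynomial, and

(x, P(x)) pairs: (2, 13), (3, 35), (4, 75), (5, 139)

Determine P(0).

-1

Write P(x) = ax³ + bx² + cx + d; the 4 given values yield a linear system in the 4 coefficients.
Solving, P(x) = x³ + 3x - 1.
Then P(0) = -1.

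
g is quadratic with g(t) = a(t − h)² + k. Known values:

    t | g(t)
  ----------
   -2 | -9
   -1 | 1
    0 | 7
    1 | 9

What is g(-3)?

First differences 10, 6, 2; second difference -4 = 2a, so a = -2.
Expanding, the t-coefficient is −2ah = 4h; matching it to the data gives h = 1, and then k = 9.
So g(t) = -2(t − 1)² + 9.
g(-3) = -2·(-4)² + 9 = -23.

-23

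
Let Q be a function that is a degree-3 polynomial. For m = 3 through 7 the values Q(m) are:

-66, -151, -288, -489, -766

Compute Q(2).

Write Q(m) = am³ + bm² + cm + d; the 5 given values yield a linear system in the 4 coefficients.
Solving, Q(m) = -2m³ - 2m² + 3m - 3.
Then Q(2) = -21.

-21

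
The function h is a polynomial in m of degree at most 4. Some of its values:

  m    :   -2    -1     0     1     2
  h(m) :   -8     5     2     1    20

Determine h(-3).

-55

First differences: 13, -3, -1, 19. Second differences: -16, 2, 20. Third differences: 18, 18.
Level-3 differences are constant, so h has degree 3.
Fitting a degree-3 polynomial gives h(m) = 3m³ + m² - 5m + 2.
Then h(-3) = -55.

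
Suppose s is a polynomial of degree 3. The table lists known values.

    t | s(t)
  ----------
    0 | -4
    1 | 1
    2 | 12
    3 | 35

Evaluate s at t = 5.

Write s(t) = at³ + bt² + ct + d; the 4 given values yield a linear system in the 4 coefficients.
Solving, s(t) = t³ + 4t - 4.
Then s(5) = 141.

141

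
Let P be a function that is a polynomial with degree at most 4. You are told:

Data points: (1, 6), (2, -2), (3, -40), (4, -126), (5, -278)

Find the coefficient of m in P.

First differences: -8, -38, -86, -152. Second differences: -30, -48, -66. Third differences: -18, -18.
Level-3 differences are constant, so P has degree 3.
Fitting a degree-3 polynomial gives P(m) = -3m³ + 3m² + 4m + 2.
The coefficient of m is 4.

4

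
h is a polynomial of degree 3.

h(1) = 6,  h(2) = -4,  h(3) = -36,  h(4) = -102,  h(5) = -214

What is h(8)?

-946

Write h(m) = am³ + bm² + cm + d; the 5 given values yield a linear system in the 4 coefficients.
Solving, h(m) = -2m³ + m² + m + 6.
Then h(8) = -946.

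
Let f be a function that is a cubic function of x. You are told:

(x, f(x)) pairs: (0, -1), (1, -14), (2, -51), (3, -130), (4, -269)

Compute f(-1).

First differences: -13, -37, -79, -139. Second differences: -24, -42, -60. Third differences: -18, -18.
Level-3 differences are constant, so f has degree 3.
Fitting a degree-3 polynomial gives f(x) = -3x³ - 3x² - 7x - 1.
Then f(-1) = 6.

6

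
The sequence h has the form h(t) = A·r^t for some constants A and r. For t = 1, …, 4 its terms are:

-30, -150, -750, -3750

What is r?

5

Consecutive ratio: -150/(-30) = 5, and -750/(-150) = 5, so r = 5.
Then A·5^1 = -30 gives A = -6, and h(t) = -6·5^t.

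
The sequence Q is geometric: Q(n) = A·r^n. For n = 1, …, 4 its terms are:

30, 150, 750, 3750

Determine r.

5

Consecutive ratio: 150/30 = 5, and 750/150 = 5, so r = 5.
Then A·5^1 = 30 gives A = 6, and Q(n) = 6·5^n.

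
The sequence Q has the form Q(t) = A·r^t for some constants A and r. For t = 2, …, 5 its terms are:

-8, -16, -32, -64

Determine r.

Consecutive ratio: -16/(-8) = 2, and -32/(-16) = 2, so r = 2.
Then A·2^2 = -8 gives A = -2, and Q(t) = -2·2^t.

2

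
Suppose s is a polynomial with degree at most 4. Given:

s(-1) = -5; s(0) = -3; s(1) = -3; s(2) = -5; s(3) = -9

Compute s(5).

-23

Write s(k) = ak^4 + bk³ + ck² + dk + e; the 5 given values yield a linear system in the 5 coefficients.
Solving, the top 2 coefficients vanish, and s(k) = -k² + k - 3.
Then s(5) = -23.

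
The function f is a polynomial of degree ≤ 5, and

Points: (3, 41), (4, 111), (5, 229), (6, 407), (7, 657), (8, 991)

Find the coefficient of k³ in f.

2

First differences: 70, 118, 178, 250, 334. Second differences: 48, 60, 72, 84. Third differences: 12, 12, 12.
Level-3 differences are constant, so f has degree 3.
Fitting a degree-3 polynomial gives f(k) = 2k³ - 4k - 1.
The coefficient of k³ is 2.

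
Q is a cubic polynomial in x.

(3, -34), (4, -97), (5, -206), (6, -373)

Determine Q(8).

Write Q(x) = ax³ + bx² + cx + d; the 4 given values yield a linear system in the 4 coefficients.
Solving, Q(x) = -2x³ + x² + 4x - 1.
Then Q(8) = -929.

-929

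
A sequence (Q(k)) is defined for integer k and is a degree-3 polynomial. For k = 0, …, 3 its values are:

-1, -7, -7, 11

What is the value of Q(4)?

Write Q(k) = ak³ + bk² + ck + d; the 4 given values yield a linear system in the 4 coefficients.
Solving, Q(k) = 2k³ - 3k² - 5k - 1.
Then Q(4) = 59.

59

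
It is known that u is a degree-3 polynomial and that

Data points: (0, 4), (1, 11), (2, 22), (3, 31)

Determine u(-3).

Write u(m) = am³ + bm² + cm + d; the 4 given values yield a linear system in the 4 coefficients.
Solving, u(m) = -m³ + 5m² + 3m + 4.
Then u(-3) = 67.

67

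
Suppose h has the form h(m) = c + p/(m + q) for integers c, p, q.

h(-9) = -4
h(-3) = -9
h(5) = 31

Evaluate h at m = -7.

(h(m) − c)(m + q) = p for each data point; the three points give a linear system in c and q, then p follows.
Solving: c = 1, q = -3, p = 60, so h(m) = 1 + 60/(m − 3).
Then h(-7) = 1 + 60/(-10) = -5.

-5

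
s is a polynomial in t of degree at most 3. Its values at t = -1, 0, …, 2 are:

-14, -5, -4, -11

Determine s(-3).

First differences: 9, 1, -7. Second differences: -8, -8.
Level-2 differences are constant, so s has degree 2.
Fitting a degree-2 polynomial gives s(t) = -4t² + 5t - 5.
Then s(-3) = -56.

-56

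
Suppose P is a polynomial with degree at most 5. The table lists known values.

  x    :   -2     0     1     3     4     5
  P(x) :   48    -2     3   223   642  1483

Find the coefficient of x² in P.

5

Write P(x) = ax^5 + bx^4 + cx³ + dx² + ex + p; the 6 given values yield a linear system in the 6 coefficients.
Solving, the leading coefficient vanishes, and P(x) = 2x^4 + x³ + 5x² - 3x - 2.
The coefficient of x² is 5.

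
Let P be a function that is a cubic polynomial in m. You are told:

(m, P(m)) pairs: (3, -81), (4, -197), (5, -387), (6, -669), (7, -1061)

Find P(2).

-21

First differences: -116, -190, -282, -392. Second differences: -74, -92, -110. Third differences: -18, -18.
Level-3 differences are constant, so P has degree 3.
Fitting a degree-3 polynomial gives P(m) = -3m³ - m² + 2m + 3.
Then P(2) = -21.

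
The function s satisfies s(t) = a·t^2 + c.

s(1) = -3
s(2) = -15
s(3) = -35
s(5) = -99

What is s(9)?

-323

From s(1) = -3 and s(2) = -15: 1a + c = -3 and 4a + c = -15.
Subtracting: 3a = -12, so a = -4; then c = -3 − (-4)·1 = 1.
So s(t) = -4t² + 1, and s(9) = -323.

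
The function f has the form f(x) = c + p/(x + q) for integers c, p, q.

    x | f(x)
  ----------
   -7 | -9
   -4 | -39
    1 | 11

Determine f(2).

(f(x) − c)(x + q) = p for each data point; the three points give a linear system in c and q, then p follows.
Solving: c = 1, q = 3, p = 40, so f(x) = 1 + 40/(x + 3).
Then f(2) = 1 + 40/5 = 9.

9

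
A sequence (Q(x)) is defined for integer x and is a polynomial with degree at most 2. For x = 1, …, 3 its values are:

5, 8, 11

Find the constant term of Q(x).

First differences: 3, 3.
Level-1 differences are constant, so Q has degree 1.
Fitting a degree-1 polynomial gives Q(x) = 3x + 2.
The constant term is Q(0) = 2.

2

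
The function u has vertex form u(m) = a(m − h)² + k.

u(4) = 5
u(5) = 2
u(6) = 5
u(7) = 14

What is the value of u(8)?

First differences -3, 3, 9; second difference 6 = 2a, so a = 3.
Expanding, the m-coefficient is −2ah = -6h; matching it to the data gives h = 5, and then k = 2.
So u(m) = 3(m − 5)² + 2.
u(8) = 3·3² + 2 = 29.

29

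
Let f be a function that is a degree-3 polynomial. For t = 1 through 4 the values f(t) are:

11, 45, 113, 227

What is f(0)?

Write f(t) = at³ + bt² + ct + d; the 4 given values yield a linear system in the 4 coefficients.
Solving, f(t) = 2t³ + 5t² + 5t - 1.
The constant term is f(0) = -1.

-1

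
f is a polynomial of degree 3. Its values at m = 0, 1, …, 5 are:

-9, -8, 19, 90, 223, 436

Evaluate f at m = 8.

First differences: 1, 27, 71, 133, 213. Second differences: 26, 44, 62, 80. Third differences: 18, 18, 18.
Level-3 differences are constant, so f has degree 3.
Fitting a degree-3 polynomial gives f(m) = 3m³ + 4m² - 6m - 9.
Then f(8) = 1735.

1735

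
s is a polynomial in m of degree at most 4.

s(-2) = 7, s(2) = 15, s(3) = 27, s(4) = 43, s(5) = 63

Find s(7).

Write s(m) = am^4 + bm³ + cm² + dm + e; the 5 given values yield a linear system in the 5 coefficients.
Solving, the top 2 coefficients vanish, and s(m) = 2m² + 2m + 3.
Then s(7) = 115.

115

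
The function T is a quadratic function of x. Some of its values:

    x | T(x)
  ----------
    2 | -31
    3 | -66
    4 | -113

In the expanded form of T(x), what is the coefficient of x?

-5

Write T(x) = ax² + bx + c; the 3 given values yield a linear system in the 3 coefficients.
Solving, T(x) = -6x² - 5x + 3.
The coefficient of x is -5.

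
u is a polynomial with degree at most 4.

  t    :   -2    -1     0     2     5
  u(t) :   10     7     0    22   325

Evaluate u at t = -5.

-125

Write u(t) = at^4 + bt³ + ct² + dt + e; the 5 given values yield a linear system in the 5 coefficients.
Solving, the leading coefficient vanishes, and u(t) = 2t³ + 4t² - 5t.
Then u(-5) = -125.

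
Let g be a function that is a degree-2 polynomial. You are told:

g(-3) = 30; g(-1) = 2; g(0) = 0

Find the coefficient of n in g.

Write g(n) = an² + bn + c; the 3 given values yield a linear system in the 3 coefficients.
Solving, g(n) = 4n² + 2n.
The coefficient of n is 2.

2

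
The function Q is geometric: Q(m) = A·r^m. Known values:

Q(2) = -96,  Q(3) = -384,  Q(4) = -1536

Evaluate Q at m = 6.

Consecutive ratio: -384/(-96) = 4, and -1536/(-384) = 4, so r = 4.
Then A·4^2 = -96 gives A = -6, and Q(m) = -6·4^m.
Q(6) = -6·4^6 = -24576.

-24576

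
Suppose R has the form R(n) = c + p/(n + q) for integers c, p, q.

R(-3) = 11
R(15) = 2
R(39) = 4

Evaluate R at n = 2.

41

(R(n) − c)(n + q) = p for each data point; the three points give a linear system in c and q, then p follows.
Solving: c = 5, q = -3, p = -36, so R(n) = 5 − 36/(n − 3).
Then R(2) = 5 − 36/(-1) = 41.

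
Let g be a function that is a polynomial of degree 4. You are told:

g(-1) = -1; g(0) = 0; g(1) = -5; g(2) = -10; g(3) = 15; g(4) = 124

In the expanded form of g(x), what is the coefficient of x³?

-1

First differences: 1, -5, -5, 25, 109. Second differences: -6, 0, 30, 84. Third differences: 6, 30, 54. Fourth differences: 24, 24.
Level-4 differences are constant, so g has degree 4.
Fitting a degree-4 polynomial gives g(x) = x^4 - x³ - 4x² - x.
The coefficient of x³ is -1.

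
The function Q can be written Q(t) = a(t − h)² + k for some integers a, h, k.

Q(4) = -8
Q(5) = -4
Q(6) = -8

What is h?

First differences 4, -4; second difference -8 = 2a, so a = -4.
Expanding, the t-coefficient is −2ah = 8h; matching it to the data gives h = 5, and then k = -4.
So Q(t) = -4(t − 5)² − 4.
Hence h = 5.

5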